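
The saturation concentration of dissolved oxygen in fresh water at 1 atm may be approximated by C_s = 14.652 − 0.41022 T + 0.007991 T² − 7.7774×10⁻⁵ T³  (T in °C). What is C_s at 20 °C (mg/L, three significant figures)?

C_s = 14.652 − 0.41022×20 + 0.007991×20² − 7.7774×10⁻⁵×20³ = 9.022 mg/L.

C_s ≈ 9.02 mg/L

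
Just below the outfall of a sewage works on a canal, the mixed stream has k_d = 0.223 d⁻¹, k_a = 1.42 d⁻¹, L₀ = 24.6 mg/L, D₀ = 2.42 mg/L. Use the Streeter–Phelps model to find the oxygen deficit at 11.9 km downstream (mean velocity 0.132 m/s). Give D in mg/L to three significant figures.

Travel time t = x/v = 11.9 km / (0.132 m/s) = 11900 m / 0.132 m/s = 90150 s = 1.043 d.
k_d L₀/(k_a−k_d) = 0.223×24.6/(1.42−0.223) = 5.486/1.197 = 4.583 mg/L.
e^(−k_d t) = e^(−0.223×1.043) = 0.7924; e^(−k_a t) = e^(−1.42×1.043) = 0.2273.
D = 4.583 × (0.7924 − 0.2273) + 2.42 × 0.2273 = 2.590 + 0.5500 = 3.140 mg/L.

D ≈ 3.14 mg/L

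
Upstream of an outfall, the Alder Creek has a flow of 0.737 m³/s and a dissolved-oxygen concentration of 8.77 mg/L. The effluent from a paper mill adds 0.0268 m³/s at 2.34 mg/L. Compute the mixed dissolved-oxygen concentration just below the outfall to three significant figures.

8.54 mg/L

Flow-weighted mixing: C = (Q_r C_r + Q_w C_w)/(Q_r + Q_w)
= (0.737×8.77 + 0.0268×2.34)/(0.737 + 0.0268) = 6.526/0.7638 = 8.544 mg/L.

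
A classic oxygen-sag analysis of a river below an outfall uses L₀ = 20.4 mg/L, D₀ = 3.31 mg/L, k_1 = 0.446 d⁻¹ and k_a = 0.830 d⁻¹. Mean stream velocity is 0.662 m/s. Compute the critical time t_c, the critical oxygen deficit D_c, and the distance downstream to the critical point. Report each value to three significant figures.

t_c ≈ 1.23 d; D_c ≈ 6.35 mg/L; x_c ≈ 70.1 km

t_c = [1/(k_a−k_1)] ln[(k_a/k_1)(1 − D₀(k_a−k_1)/(k_1 L₀))]
= [1/(0.830−0.446)] ln[(0.830/0.446)(1 − 3.31×0.3840/(0.446×20.4))]
= (1/0.3840) ln[1.861 × 0.8603] = 2.604 × ln(1.601) = 2.604 × 0.4706 = 1.226 d.
L(t_c) = L₀ e^(−k_1 t_c) = 20.4 × 0.5789 = 11.81 mg/L, and at the critical point k_a D_c = k_1 L, so D_c = (0.446/0.830) × 11.81 = 6.346 mg/L.
x_c = v t_c = 0.662 m/s × 1.226 d × 86400 s/d = 70100 m ≈ 70.1 km.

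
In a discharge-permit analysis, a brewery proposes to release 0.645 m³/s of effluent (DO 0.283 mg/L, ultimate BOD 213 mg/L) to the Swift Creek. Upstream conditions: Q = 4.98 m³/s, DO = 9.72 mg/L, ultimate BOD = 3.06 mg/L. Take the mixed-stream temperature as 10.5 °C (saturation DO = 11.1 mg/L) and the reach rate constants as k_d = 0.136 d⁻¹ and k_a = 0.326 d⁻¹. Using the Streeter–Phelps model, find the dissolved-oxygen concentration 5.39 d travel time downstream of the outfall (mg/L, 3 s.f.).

DO ≈ 4.70 mg/L

Mixed DO = (4.98×9.72 + 0.645×0.283)/(4.98+0.645) = 48.59/5.625 = 8.638 mg/L.
Mixed L₀ = (4.98×3.06 + 0.645×213)/(5.625) = 152.6/5.625 = 27.13 mg/L.
Initial deficit D₀ = C_s − DO₀ = 11.1 − 8.638 = 2.462 mg/L.
D(5.39) = [0.136×27.13/(0.326−0.136)](e^(−0.136×5.39) − e^(−0.326×5.39)) + 2.462 e^(−0.326×5.39)
= 19.42 × (0.4804 − 0.1725) + 2.462 × 0.1725 = 6.405 mg/L.
DO = 11.1 − 6.405 = 4.695 mg/L.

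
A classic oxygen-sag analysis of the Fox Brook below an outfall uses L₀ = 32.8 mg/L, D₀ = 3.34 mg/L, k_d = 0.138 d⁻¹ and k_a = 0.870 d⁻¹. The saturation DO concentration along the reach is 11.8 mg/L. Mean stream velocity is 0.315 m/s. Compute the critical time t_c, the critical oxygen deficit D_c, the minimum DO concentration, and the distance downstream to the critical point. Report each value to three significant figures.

t_c ≈ 1.45 d; D_c ≈ 4.26 mg/L; min DO ≈ 7.54 mg/L; x_c ≈ 39.6 km

t_c = [1/(k_a−k_d)] ln[(k_a/k_d)(1 − D₀(k_a−k_d)/(k_d L₀))]
= [1/(0.870−0.138)] ln[(0.870/0.138)(1 − 3.34×0.7320/(0.138×32.8))]
= (1/0.7320) ln[6.304 × 0.4599] = 1.366 × ln(2.899) = 1.366 × 1.064 = 1.454 d.
L(t_c) = L₀ e^(−k_d t_c) = 32.8 × 0.8182 = 26.84 mg/L, and at the critical point k_a D_c = k_d L, so D_c = (0.138/0.870) × 26.84 = 4.257 mg/L.
Minimum DO = C_s − D_c = 11.8 − 4.257 = 7.543 mg/L.
x_c = v t_c = 0.315 m/s × 1.454 d × 86400 s/d = 39580 m ≈ 39.6 km.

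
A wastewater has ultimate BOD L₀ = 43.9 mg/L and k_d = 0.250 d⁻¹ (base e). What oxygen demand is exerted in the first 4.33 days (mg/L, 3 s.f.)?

y_t = L₀(1 − e^(−k_d t)) = 43.9 × (1 − e^(−0.250×4.33))
= 43.9 × (1 − 0.3387) = 43.9 × 0.6613 = 29.03 mg/L.

y ≈ 29.0 mg/L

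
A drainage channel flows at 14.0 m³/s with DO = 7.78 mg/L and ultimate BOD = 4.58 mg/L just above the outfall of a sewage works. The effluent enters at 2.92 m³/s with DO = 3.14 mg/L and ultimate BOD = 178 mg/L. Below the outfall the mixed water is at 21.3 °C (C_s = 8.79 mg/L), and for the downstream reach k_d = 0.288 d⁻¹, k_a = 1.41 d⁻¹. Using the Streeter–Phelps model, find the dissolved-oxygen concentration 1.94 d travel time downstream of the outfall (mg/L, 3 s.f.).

DO ≈ 4.18 mg/L

Mixed DO = (14.0×7.78 + 2.92×3.14)/(14.0+2.92) = 118.1/16.92 = 6.979 mg/L.
Mixed L₀ = (14.0×4.58 + 2.92×178)/(16.92) = 583.9/16.92 = 34.51 mg/L.
Initial deficit D₀ = C_s − DO₀ = 8.79 − 6.979 = 1.811 mg/L.
D(1.94) = [0.288×34.51/(1.41−0.288)](e^(−0.288×1.94) − e^(−1.41×1.94)) + 1.811 e^(−1.41×1.94)
= 8.858 × (0.5719 − 0.06487) + 1.811 × 0.06487 = 4.609 mg/L.
DO = 8.79 − 4.609 = 4.181 mg/L.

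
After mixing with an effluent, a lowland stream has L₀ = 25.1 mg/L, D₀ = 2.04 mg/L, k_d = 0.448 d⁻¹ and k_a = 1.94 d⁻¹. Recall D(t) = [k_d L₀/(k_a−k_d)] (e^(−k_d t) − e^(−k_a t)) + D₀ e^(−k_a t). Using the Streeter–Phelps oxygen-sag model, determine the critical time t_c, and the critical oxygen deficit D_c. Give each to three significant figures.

t_c ≈ 0.771 d; D_c ≈ 4.10 mg/L

At the critical point dD/dt = 0, so k_d L₀ e^(−k_d t) = k_a D. Substituting D(t) from the Streeter–Phelps equation and solving for t gives
t_c = ln[(k_a/k_d)(1 − D₀(k_a−k_d)/(k_d L₀))] / (k_a−k_d).
Here k_a−k_d = 1.492 d⁻¹ and 1 − D₀(k_a−k_d)/(k_d L₀) = 1 − 2.04×1.492/(0.448×25.1) = 0.7293, so
t_c = ln(4.330 × 0.7293) / 1.492 = 1.150 / 1.492 = 0.7708 d.
L(t_c) = L₀ e^(−k_d t_c) = 25.1 × 0.7080 = 17.77 mg/L, and at the critical point k_a D_c = k_d L, so D_c = (0.448/1.94) × 17.77 = 4.104 mg/L.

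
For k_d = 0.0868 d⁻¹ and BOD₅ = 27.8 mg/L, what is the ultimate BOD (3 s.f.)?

BOD₅ = L₀(1 − e^(−5k_d)) ⇒ L₀ = BOD₅ / (1 − e^(−5×0.0868))
= 27.8 / (1 − 0.6479) = 27.8 / 0.3521 = 78.96 mg/L.

L₀ ≈ 79.0 mg/L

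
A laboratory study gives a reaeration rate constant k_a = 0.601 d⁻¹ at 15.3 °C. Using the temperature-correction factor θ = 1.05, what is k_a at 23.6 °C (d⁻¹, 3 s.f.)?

k_a ≈ 0.901 d⁻¹

k_a(T₂) = k_a(T₁) · θ^(T₂−T₁) = 0.601 × 1.05^(23.6−15.3)
= 0.601 × 1.05^8.30 = 0.601 × 1.499 = 0.9010 d⁻¹.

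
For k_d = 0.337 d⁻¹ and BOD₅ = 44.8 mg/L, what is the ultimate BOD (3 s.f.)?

L₀ ≈ 55.0 mg/L

BOD₅ = L₀(1 − e^(−5k_d)) ⇒ L₀ = BOD₅ / (1 − e^(−5×0.337))
= 44.8 / (1 − 0.1854) = 44.8 / 0.8146 = 55.00 mg/L.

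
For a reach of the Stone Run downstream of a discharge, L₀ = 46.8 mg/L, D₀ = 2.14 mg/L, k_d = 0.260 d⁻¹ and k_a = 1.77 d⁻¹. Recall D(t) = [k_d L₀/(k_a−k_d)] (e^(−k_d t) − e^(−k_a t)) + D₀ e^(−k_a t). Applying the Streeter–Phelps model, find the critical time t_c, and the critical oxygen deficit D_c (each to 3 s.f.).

t_c ≈ 1.07 d; D_c ≈ 5.21 mg/L

With k_a/k_d = 6.808 and 1 − D₀(k_a−k_d)/(k_d L₀) = 0.7344,
t_c = ln(6.808 × 0.7344) / (1.77 − 0.260) = ln(5.000) / 1.510 = 1.609/1.510 = 1.066 d.
L(t_c) = L₀ e^(−k_d t_c) = 46.8 × 0.7580 = 35.47 mg/L, and at the critical point k_a D_c = k_d L, so D_c = (0.260/1.77) × 35.47 = 5.211 mg/L.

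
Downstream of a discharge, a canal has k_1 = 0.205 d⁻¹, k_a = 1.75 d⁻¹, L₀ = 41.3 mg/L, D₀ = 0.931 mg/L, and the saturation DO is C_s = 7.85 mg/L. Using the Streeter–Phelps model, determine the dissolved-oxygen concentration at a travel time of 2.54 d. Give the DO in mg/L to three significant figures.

k_1 L₀/(k_a−k_1) = 0.205×41.3/(1.75−0.205) = 8.466/1.545 = 5.480 mg/L.
e^(−k_1 t) = e^(−0.205×2.540) = 0.5941; e^(−k_a t) = e^(−1.75×2.540) = 0.01174.
D = 5.480 × (0.5941 − 0.01174) + 0.931 × 0.01174 = 3.191 + 0.01093 = 3.202 mg/L.
DO = C_s − D = 7.85 − 3.202 = 4.648 mg/L.

DO ≈ 4.65 mg/L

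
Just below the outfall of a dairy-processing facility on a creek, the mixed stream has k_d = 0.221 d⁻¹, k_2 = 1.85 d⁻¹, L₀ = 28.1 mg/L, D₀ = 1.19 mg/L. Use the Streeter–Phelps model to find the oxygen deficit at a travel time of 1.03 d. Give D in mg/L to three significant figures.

D ≈ 2.65 mg/L

k_d L₀/(k_2−k_d) = 0.221×28.1/(1.85−0.221) = 6.210/1.629 = 3.812 mg/L.
e^(−k_d t) = e^(−0.221×1.030) = 0.7964; e^(−k_2 t) = e^(−1.85×1.030) = 0.1487.
D = 3.812 × (0.7964 − 0.1487) + 1.19 × 0.1487 = 2.469 + 0.1770 = 2.646 mg/L.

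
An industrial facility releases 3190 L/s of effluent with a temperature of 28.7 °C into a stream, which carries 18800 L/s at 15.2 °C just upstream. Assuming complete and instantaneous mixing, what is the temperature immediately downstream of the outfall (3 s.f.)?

Flow-weighted mixing: C = (Q_r C_r + Q_w C_w)/(Q_r + Q_w)
= (18800×15.2 + 3190×28.7)/(18800 + 3190) = 377300/21990 = 17.16 °C.

17.2 °C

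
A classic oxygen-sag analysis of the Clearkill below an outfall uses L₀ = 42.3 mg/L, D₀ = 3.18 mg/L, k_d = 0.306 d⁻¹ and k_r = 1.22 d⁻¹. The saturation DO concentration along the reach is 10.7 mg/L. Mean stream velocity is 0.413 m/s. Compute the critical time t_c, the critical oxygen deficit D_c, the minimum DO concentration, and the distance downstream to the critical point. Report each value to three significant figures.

t_c ≈ 1.23 d; D_c ≈ 7.27 mg/L; min DO ≈ 3.43 mg/L; x_c ≈ 44.1 km

With k_r/k_d = 3.987 and 1 − D₀(k_r−k_d)/(k_d L₀) = 0.7755,
t_c = ln(3.987 × 0.7755) / (1.22 − 0.306) = ln(3.092) / 0.9140 = 1.129/0.9140 = 1.235 d.
L(t_c) = L₀ e^(−k_d t_c) = 42.3 × 0.6853 = 28.99 mg/L, and at the critical point k_r D_c = k_d L, so D_c = (0.306/1.22) × 28.99 = 7.271 mg/L.
Minimum DO = C_s − D_c = 10.7 − 7.271 = 3.429 mg/L.
x_c = v t_c = 0.413 m/s × 1.235 d × 86400 s/d = 44070 m ≈ 44.1 km.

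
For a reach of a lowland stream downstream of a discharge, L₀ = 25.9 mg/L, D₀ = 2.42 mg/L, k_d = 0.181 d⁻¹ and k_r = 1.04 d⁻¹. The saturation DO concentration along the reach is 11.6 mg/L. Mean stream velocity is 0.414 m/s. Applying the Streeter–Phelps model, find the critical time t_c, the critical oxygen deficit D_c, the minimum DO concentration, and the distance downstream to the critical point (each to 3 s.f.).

t_c ≈ 1.35 d; D_c ≈ 3.53 mg/L; min DO ≈ 8.07 mg/L; x_c ≈ 48.4 km

At the critical point dD/dt = 0, so k_d L₀ e^(−k_d t) = k_r D. Substituting D(t) from the Streeter–Phelps equation and solving for t gives
t_c = ln[(k_r/k_d)(1 − D₀(k_r−k_d)/(k_d L₀))] / (k_r−k_d).
Here k_r−k_d = 0.8590 d⁻¹ and 1 − D₀(k_r−k_d)/(k_d L₀) = 1 − 2.42×0.8590/(0.181×25.9) = 0.5566, so
t_c = ln(5.746 × 0.5566) / 0.8590 = 1.163 / 0.8590 = 1.353 d.
L(t_c) = L₀ e^(−k_d t_c) = 25.9 × 0.7827 = 20.27 mg/L, and at the critical point k_r D_c = k_d L, so D_c = (0.181/1.04) × 20.27 = 3.528 mg/L.
Minimum DO = C_s − D_c = 11.6 − 3.528 = 8.072 mg/L.
x_c = v t_c = 0.414 m/s × 1.353 d × 86400 s/d = 48410 m ≈ 48.4 km.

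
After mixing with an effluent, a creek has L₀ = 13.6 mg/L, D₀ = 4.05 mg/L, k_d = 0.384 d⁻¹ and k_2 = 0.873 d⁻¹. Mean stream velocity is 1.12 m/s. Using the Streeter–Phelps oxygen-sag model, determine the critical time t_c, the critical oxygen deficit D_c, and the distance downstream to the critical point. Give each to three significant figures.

t_c ≈ 0.705 d; D_c ≈ 4.56 mg/L; x_c ≈ 68.2 km

t_c = [1/(k_2−k_d)] ln[(k_2/k_d)(1 − D₀(k_2−k_d)/(k_d L₀))]
= [1/(0.873−0.384)] ln[(0.873/0.384)(1 − 4.05×0.4890/(0.384×13.6))]
= (1/0.4890) ln[2.273 × 0.6208] = 2.045 × ln(1.411) = 2.045 × 0.3445 = 0.7045 d.
L(t_c) = L₀ e^(−k_d t_c) = 13.6 × 0.7630 = 10.38 mg/L, and at the critical point k_2 D_c = k_d L, so D_c = (0.384/0.873) × 10.38 = 4.564 mg/L.
x_c = v t_c = 1.12 m/s × 0.7045 d × 86400 s/d = 68180 m ≈ 68.2 km.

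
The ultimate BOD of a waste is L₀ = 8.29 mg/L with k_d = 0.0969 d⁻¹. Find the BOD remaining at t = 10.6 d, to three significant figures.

L ≈ 2.97 mg/L

L_t = L₀ e^(−k_d t) = 8.29 × e^(−0.0969×10.6) = 8.29 × 0.3580 = 2.968 mg/L.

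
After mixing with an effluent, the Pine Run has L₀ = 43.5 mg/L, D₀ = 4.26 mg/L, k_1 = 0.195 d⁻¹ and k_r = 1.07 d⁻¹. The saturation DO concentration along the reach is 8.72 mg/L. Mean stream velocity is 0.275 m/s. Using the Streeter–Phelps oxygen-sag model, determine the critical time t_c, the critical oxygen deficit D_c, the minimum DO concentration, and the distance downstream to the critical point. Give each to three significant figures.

t_c ≈ 1.28 d; D_c ≈ 6.17 mg/L; min DO ≈ 2.55 mg/L; x_c ≈ 30.5 km

With k_r/k_1 = 5.487 and 1 − D₀(k_r−k_1)/(k_1 L₀) = 0.5606,
t_c = ln(5.487 × 0.5606) / (1.07 − 0.195) = ln(3.076) / 0.8750 = 1.124/0.8750 = 1.284 d.
D_c = (k_1/k_r) L₀ e^(−k_1 t_c) = (0.195/1.07) × 43.5 × e^(−0.195×1.284) = 0.1822 × 43.5 × 0.7785 = 6.172 mg/L.
Minimum DO = C_s − D_c = 8.72 − 6.172 = 2.548 mg/L.
x_c = v t_c = 0.275 m/s × 1.284 d × 86400 s/d = 30510 m ≈ 30.5 km.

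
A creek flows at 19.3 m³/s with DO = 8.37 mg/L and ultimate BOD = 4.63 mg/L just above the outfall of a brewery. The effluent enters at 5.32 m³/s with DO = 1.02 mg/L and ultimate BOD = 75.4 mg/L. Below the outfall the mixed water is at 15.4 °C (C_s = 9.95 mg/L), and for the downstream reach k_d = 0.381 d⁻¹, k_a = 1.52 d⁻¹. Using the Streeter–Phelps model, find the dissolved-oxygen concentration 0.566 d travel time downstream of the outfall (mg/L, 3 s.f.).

DO ≈ 6.06 mg/L

Mixed DO = (19.3×8.37 + 5.32×1.02)/(19.3+5.32) = 167.0/24.62 = 6.782 mg/L.
Mixed L₀ = (19.3×4.63 + 5.32×75.4)/(24.62) = 490.5/24.62 = 19.92 mg/L.
Initial deficit D₀ = C_s − DO₀ = 9.95 − 6.782 = 3.168 mg/L.
D(0.566) = [0.381×19.92/(1.52−0.381)](e^(−0.381×0.566) − e^(−1.52×0.566)) + 3.168 e^(−1.52×0.566)
= 6.664 × (0.8060 − 0.4230) + 3.168 × 0.4230 = 3.893 mg/L.
DO = 9.95 − 3.893 = 6.057 mg/L.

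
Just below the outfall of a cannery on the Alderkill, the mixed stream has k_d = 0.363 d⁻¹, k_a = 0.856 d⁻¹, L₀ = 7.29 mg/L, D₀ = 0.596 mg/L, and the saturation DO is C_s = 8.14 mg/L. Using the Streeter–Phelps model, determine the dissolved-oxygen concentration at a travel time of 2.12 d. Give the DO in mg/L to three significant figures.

k_d L₀/(k_a−k_d) = 0.363×7.29/(0.856−0.363) = 2.646/0.4930 = 5.368 mg/L.
e^(−k_d t) = e^(−0.363×2.120) = 0.4632; e^(−k_a t) = e^(−0.856×2.120) = 0.1629.
D = 5.368 × (0.4632 − 0.1629) + 0.596 × 0.1629 = 1.612 + 0.09708 = 1.709 mg/L.
DO = C_s − D = 8.14 − 1.709 = 6.431 mg/L.

DO ≈ 6.43 mg/L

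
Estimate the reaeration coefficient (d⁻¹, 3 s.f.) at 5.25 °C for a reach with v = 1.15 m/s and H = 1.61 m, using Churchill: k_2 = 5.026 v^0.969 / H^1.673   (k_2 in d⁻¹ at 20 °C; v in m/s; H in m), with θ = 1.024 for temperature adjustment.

k_2 ≈ 1.83 d⁻¹

k_2(20) = 5.026 × 1.15^0.969 / 1.61^1.673 = 5.026 × 1.145 / 2.218 = 2.594 d⁻¹.
k_2(5.25) = 2.594 × 1.024^(5.25−20) = 2.594 × 0.7048 = 1.828 d⁻¹.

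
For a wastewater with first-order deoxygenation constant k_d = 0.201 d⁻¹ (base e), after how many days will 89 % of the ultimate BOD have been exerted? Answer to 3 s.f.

y/L₀ = 1 − e^(−k_d t) = 0.89 ⇒ e^(−k_d t) = 0.110
t = −ln(0.110) / 0.201 = 2.207 / 0.201 = 10.98 d.

t ≈ 11.0 d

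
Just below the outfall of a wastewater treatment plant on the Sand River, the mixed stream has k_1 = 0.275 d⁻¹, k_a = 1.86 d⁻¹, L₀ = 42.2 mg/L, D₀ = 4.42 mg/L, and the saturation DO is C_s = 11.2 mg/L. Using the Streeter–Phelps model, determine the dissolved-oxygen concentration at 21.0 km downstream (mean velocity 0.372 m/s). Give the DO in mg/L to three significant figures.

Travel time t = x/v = 21.0 km / (0.372 m/s) = 21000 m / 0.372 m/s = 56450 s = 0.6534 d.
k_1 L₀/(k_a−k_1) = 0.275×42.2/(1.86−0.275) = 11.61/1.585 = 7.322 mg/L.
e^(−k_1 t) = e^(−0.275×0.6534) = 0.8355; e^(−k_a t) = e^(−1.86×0.6534) = 0.2966.
D = 7.322 × (0.8355 − 0.2966) + 4.42 × 0.2966 = 3.946 + 1.311 = 5.257 mg/L.
DO = C_s − D = 11.2 − 5.257 = 5.943 mg/L.

DO ≈ 5.94 mg/L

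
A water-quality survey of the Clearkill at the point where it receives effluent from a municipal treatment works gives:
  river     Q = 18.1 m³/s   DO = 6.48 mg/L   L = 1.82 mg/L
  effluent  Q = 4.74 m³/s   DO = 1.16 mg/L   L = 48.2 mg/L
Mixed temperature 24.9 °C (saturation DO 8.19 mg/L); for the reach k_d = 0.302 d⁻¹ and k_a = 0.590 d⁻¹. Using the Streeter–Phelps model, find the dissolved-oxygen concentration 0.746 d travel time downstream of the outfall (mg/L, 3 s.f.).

DO ≈ 4.53 mg/L

Mixed DO = (18.1×6.48 + 4.74×1.16)/(18.1+4.74) = 122.8/22.84 = 5.376 mg/L.
Mixed L₀ = (18.1×1.82 + 4.74×48.2)/(22.84) = 261.4/22.84 = 11.45 mg/L.
Initial deficit D₀ = C_s − DO₀ = 8.19 − 5.376 = 2.814 mg/L.
D(0.746) = [0.302×11.45/(0.590−0.302)](e^(−0.302×0.746) − e^(−0.590×0.746)) + 2.814 e^(−0.590×0.746)
= 12.00 × (0.7983 − 0.6439) + 2.814 × 0.6439 = 3.664 mg/L.
DO = 8.19 − 3.664 = 4.526 mg/L.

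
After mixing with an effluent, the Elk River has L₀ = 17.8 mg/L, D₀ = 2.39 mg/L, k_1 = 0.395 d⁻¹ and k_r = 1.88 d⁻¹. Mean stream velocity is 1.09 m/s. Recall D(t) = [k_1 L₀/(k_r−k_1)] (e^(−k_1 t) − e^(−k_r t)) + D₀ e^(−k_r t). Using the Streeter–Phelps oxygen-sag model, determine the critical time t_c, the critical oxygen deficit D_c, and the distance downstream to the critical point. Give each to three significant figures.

t_c ≈ 0.577 d; D_c ≈ 2.98 mg/L; x_c ≈ 54.4 km

At the critical point dD/dt = 0, so k_1 L₀ e^(−k_1 t) = k_r D. Substituting D(t) from the Streeter–Phelps equation and solving for t gives
t_c = ln[(k_r/k_1)(1 − D₀(k_r−k_1)/(k_1 L₀))] / (k_r−k_1).
Here k_r−k_1 = 1.485 d⁻¹ and 1 − D₀(k_r−k_1)/(k_1 L₀) = 1 − 2.39×1.485/(0.395×17.8) = 0.4952, so
t_c = ln(4.759 × 0.4952) / 1.485 = 0.8574 / 1.485 = 0.5774 d.
D_c = (k_1/k_r) L₀ e^(−k_1 t_c) = (0.395/1.88) × 17.8 × e^(−0.395×0.5774) = 0.2101 × 17.8 × 0.7961 = 2.977 mg/L.
x_c = v t_c = 1.09 m/s × 0.5774 d × 86400 s/d = 54370 m ≈ 54.4 km.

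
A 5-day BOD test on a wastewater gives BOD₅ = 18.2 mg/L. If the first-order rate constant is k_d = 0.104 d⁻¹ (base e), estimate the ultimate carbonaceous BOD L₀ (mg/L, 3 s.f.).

BOD₅ = L₀(1 − e^(−5k_d)) ⇒ L₀ = BOD₅ / (1 − e^(−5×0.104))
= 18.2 / (1 − 0.5945) = 18.2 / 0.4055 = 44.89 mg/L.

L₀ ≈ 44.9 mg/L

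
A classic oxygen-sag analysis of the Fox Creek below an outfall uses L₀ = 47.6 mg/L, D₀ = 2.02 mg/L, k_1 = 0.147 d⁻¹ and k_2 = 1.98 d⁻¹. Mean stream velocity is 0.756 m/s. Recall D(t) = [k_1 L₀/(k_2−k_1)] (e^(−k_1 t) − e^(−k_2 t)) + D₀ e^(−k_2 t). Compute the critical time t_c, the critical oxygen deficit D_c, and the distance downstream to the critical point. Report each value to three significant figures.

t_c = [1/(k_2−k_1)] ln[(k_2/k_1)(1 − D₀(k_2−k_1)/(k_1 L₀))]
= [1/(1.98−0.147)] ln[(1.98/0.147)(1 − 2.02×1.833/(0.147×47.6))]
= (1/1.833) ln[13.47 × 0.4708] = 0.5456 × ln(6.342) = 0.5456 × 1.847 = 1.008 d.
L(t_c) = L₀ e^(−k_1 t_c) = 47.6 × 0.8623 = 41.05 mg/L, and at the critical point k_2 D_c = k_1 L, so D_c = (0.147/1.98) × 41.05 = 3.047 mg/L.
x_c = v t_c = 0.756 m/s × 1.008 d × 86400 s/d = 65820 m ≈ 65.8 km.

t_c ≈ 1.01 d; D_c ≈ 3.05 mg/L; x_c ≈ 65.8 km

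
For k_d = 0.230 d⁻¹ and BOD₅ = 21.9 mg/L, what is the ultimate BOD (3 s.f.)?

L₀ ≈ 32.0 mg/L

BOD₅ = L₀(1 − e^(−5k_d)) ⇒ L₀ = BOD₅ / (1 − e^(−5×0.230))
= 21.9 / (1 − 0.3166) = 21.9 / 0.6834 = 32.05 mg/L.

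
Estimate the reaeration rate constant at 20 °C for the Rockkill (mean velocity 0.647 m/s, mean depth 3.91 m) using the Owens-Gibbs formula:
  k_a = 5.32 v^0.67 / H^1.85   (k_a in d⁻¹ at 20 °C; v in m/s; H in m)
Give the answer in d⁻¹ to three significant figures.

k_a = 5.32 × 0.647^0.67 / 3.91^1.85 = 5.32 × 0.7470 / 12.46 = 0.3189 d⁻¹.

k_a ≈ 0.319 d⁻¹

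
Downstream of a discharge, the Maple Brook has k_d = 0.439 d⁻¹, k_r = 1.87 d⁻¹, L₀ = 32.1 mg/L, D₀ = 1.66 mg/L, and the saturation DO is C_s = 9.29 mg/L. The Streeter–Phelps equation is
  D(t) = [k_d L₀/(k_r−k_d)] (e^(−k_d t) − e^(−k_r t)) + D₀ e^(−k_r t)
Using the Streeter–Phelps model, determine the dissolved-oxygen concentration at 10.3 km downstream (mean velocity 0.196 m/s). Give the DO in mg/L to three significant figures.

Travel time t = x/v = 10.3 km / (0.196 m/s) = 10300 m / 0.196 m/s = 52550 s = 0.6082 d.
k_d L₀/(k_r−k_d) = 0.439×32.1/(1.87−0.439) = 14.09/1.431 = 9.848 mg/L.
e^(−k_d t) = e^(−0.439×0.6082) = 0.7657; e^(−k_r t) = e^(−1.87×0.6082) = 0.3207.
D = 9.848 × (0.7657 − 0.3207) + 1.66 × 0.3207 = 4.382 + 0.5323 = 4.915 mg/L.
DO = C_s − D = 9.29 − 4.915 = 4.375 mg/L.

DO ≈ 4.38 mg/L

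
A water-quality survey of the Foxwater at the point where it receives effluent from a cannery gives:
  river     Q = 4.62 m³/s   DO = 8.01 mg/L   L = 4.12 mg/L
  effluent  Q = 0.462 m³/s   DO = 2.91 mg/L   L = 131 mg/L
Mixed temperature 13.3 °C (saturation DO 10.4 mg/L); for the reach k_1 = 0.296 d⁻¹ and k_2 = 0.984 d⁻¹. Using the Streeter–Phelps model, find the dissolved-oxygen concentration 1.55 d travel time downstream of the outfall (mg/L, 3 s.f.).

Mixed DO = (4.62×8.01 + 0.462×2.91)/(4.62+0.462) = 38.35/5.082 = 7.546 mg/L.
Mixed L₀ = (4.62×4.12 + 0.462×131)/(5.082) = 79.56/5.082 = 15.65 mg/L.
Initial deficit D₀ = C_s − DO₀ = 10.4 − 7.546 = 2.854 mg/L.
D(1.55) = [0.296×15.65/(0.984−0.296)](e^(−0.296×1.55) − e^(−0.984×1.55)) + 2.854 e^(−0.984×1.55)
= 6.735 × (0.6320 − 0.2176) + 2.854 × 0.2176 = 3.412 mg/L.
DO = 10.4 − 3.412 = 6.988 mg/L.

DO ≈ 6.99 mg/L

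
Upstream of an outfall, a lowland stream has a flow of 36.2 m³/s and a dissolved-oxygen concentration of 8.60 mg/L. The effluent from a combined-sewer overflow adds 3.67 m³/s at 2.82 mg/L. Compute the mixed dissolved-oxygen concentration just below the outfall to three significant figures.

Flow-weighted mixing: C = (Q_r C_r + Q_w C_w)/(Q_r + Q_w)
= (36.2×8.60 + 3.67×2.82)/(36.2 + 3.67) = 321.7/39.87 = 8.068 mg/L.

8.07 mg/L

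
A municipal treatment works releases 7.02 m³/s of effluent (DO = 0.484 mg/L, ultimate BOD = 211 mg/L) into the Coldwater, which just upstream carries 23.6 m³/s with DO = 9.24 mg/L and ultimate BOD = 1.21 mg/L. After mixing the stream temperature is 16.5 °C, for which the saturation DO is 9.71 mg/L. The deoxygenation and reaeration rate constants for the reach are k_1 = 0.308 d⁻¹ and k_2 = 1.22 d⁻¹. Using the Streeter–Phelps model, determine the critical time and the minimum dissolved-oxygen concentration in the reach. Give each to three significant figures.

Mixed DO = (23.6×9.24 + 7.02×0.484)/(23.6+7.02) = 221.5/30.62 = 7.233 mg/L.
Mixed L₀ = (23.6×1.21 + 7.02×211)/(30.62) = 1510/30.62 = 49.31 mg/L.
Initial deficit D₀ = C_s − DO₀ = 9.71 − 7.233 = 2.477 mg/L.
t_c = (1/0.9120) ln[(1.22/0.308)(1 − 2.477×0.9120/(0.308×49.31))] = 1.096 × ln(3.372) = 1.333 d.
D_c = (0.308/1.22) × 49.31 × e^(−0.308×1.333) = 0.2525 × 49.31 × 0.6633 = 8.257 mg/L.
Minimum DO = 9.71 − 8.257 = 1.453 mg/L.

t_c ≈ 1.33 d; minimum DO ≈ 1.45 mg/L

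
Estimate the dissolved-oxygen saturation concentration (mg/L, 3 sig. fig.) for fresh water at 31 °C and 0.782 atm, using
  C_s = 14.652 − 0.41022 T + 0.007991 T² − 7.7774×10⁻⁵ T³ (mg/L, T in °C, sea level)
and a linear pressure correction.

C_s ≈ 5.71 mg/L

At sea level: C_s = 14.652 − 0.41022×31 + 0.007991×31² − 7.7774×10⁻⁵×31³ = 7.298 mg/L.
Pressure correction: C_s' = 7.298 × 0.782 = 5.707 mg/L.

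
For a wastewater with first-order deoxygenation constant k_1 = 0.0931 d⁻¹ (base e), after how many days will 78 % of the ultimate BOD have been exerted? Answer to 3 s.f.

t ≈ 16.3 d

y/L₀ = 1 − e^(−k_1 t) = 0.78 ⇒ e^(−k_1 t) = 0.220
t = −ln(0.220) / 0.0931 = 1.514 / 0.0931 = 16.26 d.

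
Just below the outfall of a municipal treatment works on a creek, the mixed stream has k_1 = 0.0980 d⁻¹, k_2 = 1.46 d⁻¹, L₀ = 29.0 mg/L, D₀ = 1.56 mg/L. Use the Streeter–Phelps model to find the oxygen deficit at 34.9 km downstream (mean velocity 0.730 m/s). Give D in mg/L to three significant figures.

Travel time t = x/v = 34.9 km / (0.730 m/s) = 34900 m / 0.730 m/s = 47810 s = 0.5533 d.
k_1 L₀/(k_2−k_1) = 0.0980×29.0/(1.46−0.0980) = 2.842/1.362 = 2.087 mg/L.
e^(−k_1 t) = e^(−0.0980×0.5533) = 0.9472; e^(−k_2 t) = e^(−1.46×0.5533) = 0.4458.
D = 2.087 × (0.9472 − 0.4458) + 1.56 × 0.4458 = 1.046 + 0.6955 = 1.742 mg/L.

D ≈ 1.74 mg/L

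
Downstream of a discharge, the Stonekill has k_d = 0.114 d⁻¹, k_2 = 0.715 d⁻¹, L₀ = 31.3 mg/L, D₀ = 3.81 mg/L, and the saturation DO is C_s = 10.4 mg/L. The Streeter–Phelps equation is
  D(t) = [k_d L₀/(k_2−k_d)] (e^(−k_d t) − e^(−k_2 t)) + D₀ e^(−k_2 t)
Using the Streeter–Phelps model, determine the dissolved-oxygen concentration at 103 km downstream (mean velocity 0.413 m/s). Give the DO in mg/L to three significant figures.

Travel time t = x/v = 103 km / (0.413 m/s) = 103000 m / 0.413 m/s = 249400 s = 2.887 d.
k_d L₀/(k_2−k_d) = 0.114×31.3/(0.715−0.114) = 3.568/0.6010 = 5.937 mg/L.
e^(−k_d t) = e^(−0.114×2.887) = 0.7196; e^(−k_2 t) = e^(−0.715×2.887) = 0.1270.
D = 5.937 × (0.7196 − 0.1270) + 3.81 × 0.1270 = 3.519 + 0.4837 = 4.002 mg/L.
DO = C_s − D = 10.4 − 4.002 = 6.398 mg/L.

DO ≈ 6.40 mg/L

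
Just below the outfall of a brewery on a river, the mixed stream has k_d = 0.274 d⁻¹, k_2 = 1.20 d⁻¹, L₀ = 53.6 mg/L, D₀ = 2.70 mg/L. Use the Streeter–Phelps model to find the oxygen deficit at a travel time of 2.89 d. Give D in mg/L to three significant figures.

D ≈ 6.77 mg/L

k_d L₀/(k_2−k_d) = 0.274×53.6/(1.20−0.274) = 14.69/0.9260 = 15.86 mg/L.
e^(−k_d t) = e^(−0.274×2.890) = 0.4530; e^(−k_2 t) = e^(−1.20×2.890) = 0.03118.
D = 15.86 × (0.4530 − 0.03118) + 2.70 × 0.03118 = 6.690 + 0.08418 = 6.774 mg/L.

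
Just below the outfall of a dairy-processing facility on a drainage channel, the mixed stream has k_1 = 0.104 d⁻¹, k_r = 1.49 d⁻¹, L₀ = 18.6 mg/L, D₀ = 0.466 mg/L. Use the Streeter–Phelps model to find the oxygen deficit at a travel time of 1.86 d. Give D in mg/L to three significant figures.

D ≈ 1.09 mg/L

k_1 L₀/(k_r−k_1) = 0.104×18.6/(1.49−0.104) = 1.934/1.386 = 1.396 mg/L.
e^(−k_1 t) = e^(−0.104×1.860) = 0.8241; e^(−k_r t) = e^(−1.49×1.860) = 0.06257.
D = 1.396 × (0.8241 − 0.06257) + 0.466 × 0.06257 = 1.063 + 0.02916 = 1.092 mg/L.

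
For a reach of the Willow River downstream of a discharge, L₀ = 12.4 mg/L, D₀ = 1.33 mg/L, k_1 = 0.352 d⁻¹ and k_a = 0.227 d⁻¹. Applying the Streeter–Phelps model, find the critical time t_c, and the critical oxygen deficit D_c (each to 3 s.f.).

t_c ≈ 3.21 d; D_c ≈ 6.21 mg/L

At the critical point dD/dt = 0, so k_1 L₀ e^(−k_1 t) = k_a D. Substituting D(t) from the Streeter–Phelps equation and solving for t gives
t_c = ln[(k_a/k_1)(1 − D₀(k_a−k_1)/(k_1 L₀))] / (k_a−k_1).
Here k_a−k_1 = -0.1250 d⁻¹ and 1 − D₀(k_a−k_1)/(k_1 L₀) = 1 − 1.33×-0.1250/(0.352×12.4) = 1.038, so
t_c = ln(0.6449 × 1.038) / -0.1250 = -0.4013 / -0.1250 = 3.210 d.
L(t_c) = L₀ e^(−k_1 t_c) = 12.4 × 0.3230 = 4.005 mg/L, and at the critical point k_a D_c = k_1 L, so D_c = (0.352/0.227) × 4.005 = 6.211 mg/L.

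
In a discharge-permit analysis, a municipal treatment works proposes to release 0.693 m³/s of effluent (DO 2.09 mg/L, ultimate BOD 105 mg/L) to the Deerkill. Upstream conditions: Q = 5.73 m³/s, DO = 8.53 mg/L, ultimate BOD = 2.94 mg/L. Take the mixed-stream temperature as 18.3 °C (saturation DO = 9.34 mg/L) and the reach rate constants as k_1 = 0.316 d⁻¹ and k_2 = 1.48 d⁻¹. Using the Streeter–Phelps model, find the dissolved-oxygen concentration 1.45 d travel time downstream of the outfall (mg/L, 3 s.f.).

Mixed DO = (5.73×8.53 + 0.693×2.09)/(5.73+0.693) = 50.33/6.423 = 7.835 mg/L.
Mixed L₀ = (5.73×2.94 + 0.693×105)/(6.423) = 89.61/6.423 = 13.95 mg/L.
Initial deficit D₀ = C_s − DO₀ = 9.34 − 7.835 = 1.505 mg/L.
D(1.45) = [0.316×13.95/(1.48−0.316)](e^(−0.316×1.45) − e^(−1.48×1.45)) + 1.505 e^(−1.48×1.45)
= 3.788 × (0.6324 − 0.1170) + 1.505 × 0.1170 = 2.128 mg/L.
DO = 9.34 − 2.128 = 7.212 mg/L.

DO ≈ 7.21 mg/L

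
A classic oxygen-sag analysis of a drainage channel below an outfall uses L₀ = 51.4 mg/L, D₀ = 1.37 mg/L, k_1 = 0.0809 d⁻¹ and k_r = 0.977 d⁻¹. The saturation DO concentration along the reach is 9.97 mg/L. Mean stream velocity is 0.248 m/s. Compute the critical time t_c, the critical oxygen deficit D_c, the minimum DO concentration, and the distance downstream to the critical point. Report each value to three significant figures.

t_c ≈ 2.39 d; D_c ≈ 3.51 mg/L; min DO ≈ 6.46 mg/L; x_c ≈ 51.2 km

t_c = [1/(k_r−k_1)] ln[(k_r/k_1)(1 − D₀(k_r−k_1)/(k_1 L₀))]
= [1/(0.977−0.0809)] ln[(0.977/0.0809)(1 − 1.37×0.8961/(0.0809×51.4))]
= (1/0.8961) ln[12.08 × 0.7048] = 1.116 × ln(8.511) = 1.116 × 2.141 = 2.390 d.
D_c = (k_1/k_r) L₀ e^(−k_1 t_c) = (0.0809/0.977) × 51.4 × e^(−0.0809×2.390) = 0.08280 × 51.4 × 0.8242 = 3.508 mg/L.
Minimum DO = C_s − D_c = 9.97 − 3.508 = 6.462 mg/L.
x_c = v t_c = 0.248 m/s × 2.390 d × 86400 s/d = 51200 m ≈ 51.2 km.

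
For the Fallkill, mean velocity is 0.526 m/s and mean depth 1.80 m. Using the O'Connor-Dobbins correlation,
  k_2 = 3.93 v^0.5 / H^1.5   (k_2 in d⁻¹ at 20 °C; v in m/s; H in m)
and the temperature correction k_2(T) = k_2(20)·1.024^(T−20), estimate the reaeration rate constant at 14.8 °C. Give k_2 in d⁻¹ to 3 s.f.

k_2(20) = 3.93 × 0.526^0.5 / 1.80^1.5 = 3.93 × 0.7253 / 2.415 = 1.180 d⁻¹.
k_2(14.8) = 1.180 × 1.024^(14.8−20) = 1.180 × 0.8840 = 1.043 d⁻¹.

k_2 ≈ 1.04 d⁻¹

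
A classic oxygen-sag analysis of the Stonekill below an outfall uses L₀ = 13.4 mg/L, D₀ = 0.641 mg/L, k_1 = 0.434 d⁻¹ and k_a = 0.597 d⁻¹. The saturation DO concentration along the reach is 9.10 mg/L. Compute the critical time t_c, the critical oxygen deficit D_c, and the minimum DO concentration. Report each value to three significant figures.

t_c = [1/(k_a−k_1)] ln[(k_a/k_1)(1 − D₀(k_a−k_1)/(k_1 L₀))]
= [1/(0.597−0.434)] ln[(0.597/0.434)(1 − 0.641×0.1630/(0.434×13.4))]
= (1/0.1630) ln[1.376 × 0.9820] = 6.135 × ln(1.351) = 6.135 × 0.3007 = 1.845 d.
D_c = (k_1/k_a) L₀ e^(−k_1 t_c) = (0.434/0.597) × 13.4 × e^(−0.434×1.845) = 0.7270 × 13.4 × 0.4490 = 4.374 mg/L.
Minimum DO = C_s − D_c = 9.10 − 4.374 = 4.726 mg/L.

t_c ≈ 1.85 d; D_c ≈ 4.37 mg/L; min DO ≈ 4.73 mg/L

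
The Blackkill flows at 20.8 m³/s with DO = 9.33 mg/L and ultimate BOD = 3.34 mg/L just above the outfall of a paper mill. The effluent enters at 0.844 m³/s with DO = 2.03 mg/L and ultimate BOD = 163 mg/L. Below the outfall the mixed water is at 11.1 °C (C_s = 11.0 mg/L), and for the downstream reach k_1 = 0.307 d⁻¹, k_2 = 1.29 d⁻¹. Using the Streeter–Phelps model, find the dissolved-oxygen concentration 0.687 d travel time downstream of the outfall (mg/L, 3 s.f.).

DO ≈ 9.01 mg/L

Mixed DO = (20.8×9.33 + 0.844×2.03)/(20.8+0.844) = 195.8/21.64 = 9.045 mg/L.
Mixed L₀ = (20.8×3.34 + 0.844×163)/(21.64) = 207.0/21.64 = 9.566 mg/L.
Initial deficit D₀ = C_s − DO₀ = 11.0 − 9.045 = 1.955 mg/L.
D(0.687) = [0.307×9.566/(1.29−0.307)](e^(−0.307×0.687) − e^(−1.29×0.687)) + 1.955 e^(−1.29×0.687)
= 2.988 × (0.8098 − 0.4122) + 1.955 × 0.4122 = 1.994 mg/L.
DO = 11.0 − 1.994 = 9.006 mg/L.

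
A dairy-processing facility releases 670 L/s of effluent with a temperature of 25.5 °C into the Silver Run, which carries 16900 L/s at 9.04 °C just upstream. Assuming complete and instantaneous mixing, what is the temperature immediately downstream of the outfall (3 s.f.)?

Flow-weighted mixing: C = (Q_r C_r + Q_w C_w)/(Q_r + Q_w)
= (16900×9.04 + 670×25.5)/(16900 + 670) = 169900/17570 = 9.668 °C.

9.67 °C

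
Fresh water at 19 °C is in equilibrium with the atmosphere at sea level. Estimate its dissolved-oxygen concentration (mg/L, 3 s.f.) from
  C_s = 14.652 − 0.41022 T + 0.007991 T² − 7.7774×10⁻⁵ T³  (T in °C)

C_s = 14.652 − 0.41022×19 + 0.007991×19² − 7.7774×10⁻⁵×19³ = 9.209 mg/L.

C_s ≈ 9.21 mg/L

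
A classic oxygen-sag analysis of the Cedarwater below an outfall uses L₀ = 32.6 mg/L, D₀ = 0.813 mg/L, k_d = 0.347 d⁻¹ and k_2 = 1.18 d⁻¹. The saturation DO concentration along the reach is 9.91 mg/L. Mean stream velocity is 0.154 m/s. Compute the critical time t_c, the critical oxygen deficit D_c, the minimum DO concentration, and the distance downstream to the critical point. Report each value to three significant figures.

t_c ≈ 1.40 d; D_c ≈ 5.91 mg/L; min DO ≈ 4.00 mg/L; x_c ≈ 18.6 km

t_c = [1/(k_2−k_d)] ln[(k_2/k_d)(1 − D₀(k_2−k_d)/(k_d L₀))]
= [1/(1.18−0.347)] ln[(1.18/0.347)(1 − 0.813×0.8330/(0.347×32.6))]
= (1/0.8330) ln[3.401 × 0.9401] = 1.200 × ln(3.197) = 1.200 × 1.162 = 1.395 d.
L(t_c) = L₀ e^(−k_d t_c) = 32.6 × 0.6162 = 20.09 mg/L, and at the critical point k_2 D_c = k_d L, so D_c = (0.347/1.18) × 20.09 = 5.908 mg/L.
Minimum DO = C_s − D_c = 9.91 − 5.908 = 4.002 mg/L.
x_c = v t_c = 0.154 m/s × 1.395 d × 86400 s/d = 18560 m ≈ 18.6 km.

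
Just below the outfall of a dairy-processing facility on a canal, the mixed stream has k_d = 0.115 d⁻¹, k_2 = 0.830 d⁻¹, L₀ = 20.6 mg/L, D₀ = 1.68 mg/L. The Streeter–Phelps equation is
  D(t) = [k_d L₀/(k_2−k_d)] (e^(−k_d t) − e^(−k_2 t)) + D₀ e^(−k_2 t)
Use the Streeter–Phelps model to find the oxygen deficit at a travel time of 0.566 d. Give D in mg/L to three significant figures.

k_d L₀/(k_2−k_d) = 0.115×20.6/(0.830−0.115) = 2.369/0.7150 = 3.313 mg/L.
e^(−k_d t) = e^(−0.115×0.5660) = 0.9370; e^(−k_2 t) = e^(−0.830×0.5660) = 0.6251.
D = 3.313 × (0.9370 − 0.6251) + 1.68 × 0.6251 = 1.033 + 1.050 = 2.083 mg/L.

D ≈ 2.08 mg/L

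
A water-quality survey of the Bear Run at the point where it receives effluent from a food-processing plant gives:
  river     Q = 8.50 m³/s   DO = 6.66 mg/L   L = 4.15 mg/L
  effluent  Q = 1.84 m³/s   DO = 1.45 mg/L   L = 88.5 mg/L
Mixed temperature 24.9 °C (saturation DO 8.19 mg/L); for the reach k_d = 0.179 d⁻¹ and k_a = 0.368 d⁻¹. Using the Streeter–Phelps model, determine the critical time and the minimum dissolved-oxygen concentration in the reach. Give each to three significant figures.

t_c ≈ 3.04 d; minimum DO ≈ 2.78 mg/L

Mixed DO = (8.50×6.66 + 1.84×1.45)/(8.50+1.84) = 59.28/10.34 = 5.733 mg/L.
Mixed L₀ = (8.50×4.15 + 1.84×88.5)/(10.34) = 198.1/10.34 = 19.16 mg/L.
Initial deficit D₀ = C_s − DO₀ = 8.19 − 5.733 = 2.457 mg/L.
t_c = (1/0.1890) ln[(0.368/0.179)(1 − 2.457×0.1890/(0.179×19.16))] = 5.291 × ln(1.777) = 3.043 d.
D_c = (0.179/0.368) × 19.16 × e^(−0.179×3.043) = 0.4864 × 19.16 × 0.5800 = 5.405 mg/L.
Minimum DO = 8.19 − 5.405 = 2.785 mg/L.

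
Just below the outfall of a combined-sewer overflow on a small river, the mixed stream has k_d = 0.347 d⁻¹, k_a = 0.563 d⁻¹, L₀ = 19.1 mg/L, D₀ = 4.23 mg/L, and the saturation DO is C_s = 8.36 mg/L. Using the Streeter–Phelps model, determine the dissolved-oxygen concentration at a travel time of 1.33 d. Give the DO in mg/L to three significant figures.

DO ≈ 1.53 mg/L

k_d L₀/(k_a−k_d) = 0.347×19.1/(0.563−0.347) = 6.628/0.2160 = 30.68 mg/L.
e^(−k_d t) = e^(−0.347×1.330) = 0.6303; e^(−k_a t) = e^(−0.563×1.330) = 0.4729.
D = 30.68 × (0.6303 − 0.4729) + 4.23 × 0.4729 = 4.829 + 2.001 = 6.830 mg/L.
DO = C_s − D = 8.36 − 6.830 = 1.530 mg/L.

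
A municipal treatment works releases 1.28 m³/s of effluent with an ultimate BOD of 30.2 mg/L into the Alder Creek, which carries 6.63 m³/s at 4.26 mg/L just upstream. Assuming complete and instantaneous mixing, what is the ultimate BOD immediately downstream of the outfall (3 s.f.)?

8.46 mg/L

Flow-weighted mixing: C = (Q_r C_r + Q_w C_w)/(Q_r + Q_w)
= (6.63×4.26 + 1.28×30.2)/(6.63 + 1.28) = 66.90/7.910 = 8.458 mg/L.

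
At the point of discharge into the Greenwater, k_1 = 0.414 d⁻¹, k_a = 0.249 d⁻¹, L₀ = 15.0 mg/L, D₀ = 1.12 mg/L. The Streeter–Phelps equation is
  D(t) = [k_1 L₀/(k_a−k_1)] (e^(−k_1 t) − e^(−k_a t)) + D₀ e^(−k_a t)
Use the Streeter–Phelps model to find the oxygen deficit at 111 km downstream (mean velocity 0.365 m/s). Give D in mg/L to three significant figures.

Travel time t = x/v = 111 km / (0.365 m/s) = 111000 m / 0.365 m/s = 304100 s = 3.520 d.
k_1 L₀/(k_a−k_1) = 0.414×15.0/(0.249−0.414) = 6.210/-0.1650 = -37.64 mg/L.
e^(−k_1 t) = e^(−0.414×3.520) = 0.2329; e^(−k_a t) = e^(−0.249×3.520) = 0.4163.
D = -37.64 × (0.2329 − 0.4163) + 1.12 × 0.4163 = 6.902 + 0.4662 = 7.368 mg/L.

D ≈ 7.37 mg/L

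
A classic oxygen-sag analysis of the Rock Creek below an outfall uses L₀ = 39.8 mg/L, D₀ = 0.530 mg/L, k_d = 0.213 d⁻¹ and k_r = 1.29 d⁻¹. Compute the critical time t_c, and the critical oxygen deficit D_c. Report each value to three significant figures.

t_c ≈ 1.61 d; D_c ≈ 4.67 mg/L

With k_r/k_d = 6.056 and 1 − D₀(k_r−k_d)/(k_d L₀) = 0.9327,
t_c = ln(6.056 × 0.9327) / (1.29 − 0.213) = ln(5.649) / 1.077 = 1.731/1.077 = 1.608 d.
D_c = (k_d/k_r) L₀ e^(−k_d t_c) = (0.213/1.29) × 39.8 × e^(−0.213×1.608) = 0.1651 × 39.8 × 0.7100 = 4.666 mg/L.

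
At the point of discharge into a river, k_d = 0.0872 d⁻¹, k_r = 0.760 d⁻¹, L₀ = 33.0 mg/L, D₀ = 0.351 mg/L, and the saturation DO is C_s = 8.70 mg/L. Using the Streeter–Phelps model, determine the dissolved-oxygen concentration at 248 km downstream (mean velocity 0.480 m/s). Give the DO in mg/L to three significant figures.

Travel time t = x/v = 248 km / (0.480 m/s) = 248000 m / 0.480 m/s = 516700 s = 5.980 d.
k_d L₀/(k_r−k_d) = 0.0872×33.0/(0.760−0.0872) = 2.878/0.6728 = 4.277 mg/L.
e^(−k_d t) = e^(−0.0872×5.980) = 0.5937; e^(−k_r t) = e^(−0.760×5.980) = 0.01062.
D = 4.277 × (0.5937 − 0.01062) + 0.351 × 0.01062 = 2.494 + 0.003729 = 2.497 mg/L.
DO = C_s − D = 8.70 − 2.497 = 6.203 mg/L.

DO ≈ 6.20 mg/L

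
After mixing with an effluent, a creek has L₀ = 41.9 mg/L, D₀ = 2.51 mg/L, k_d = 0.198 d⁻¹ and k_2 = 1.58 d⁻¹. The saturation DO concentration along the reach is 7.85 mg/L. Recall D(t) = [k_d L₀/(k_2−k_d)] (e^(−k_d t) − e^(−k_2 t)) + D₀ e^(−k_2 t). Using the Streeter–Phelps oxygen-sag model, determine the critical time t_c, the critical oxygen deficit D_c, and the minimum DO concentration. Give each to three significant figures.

t_c ≈ 1.11 d; D_c ≈ 4.21 mg/L; min DO ≈ 3.64 mg/L

t_c = [1/(k_2−k_d)] ln[(k_2/k_d)(1 − D₀(k_2−k_d)/(k_d L₀))]
= [1/(1.58−0.198)] ln[(1.58/0.198)(1 − 2.51×1.382/(0.198×41.9))]
= (1/1.382) ln[7.980 × 0.5819] = 0.7236 × ln(4.643) = 0.7236 × 1.535 = 1.111 d.
L(t_c) = L₀ e^(−k_d t_c) = 41.9 × 0.8025 = 33.63 mg/L, and at the critical point k_2 D_c = k_d L, so D_c = (0.198/1.58) × 33.63 = 4.214 mg/L.
Minimum DO = C_s − D_c = 7.85 − 4.214 = 3.636 mg/L.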